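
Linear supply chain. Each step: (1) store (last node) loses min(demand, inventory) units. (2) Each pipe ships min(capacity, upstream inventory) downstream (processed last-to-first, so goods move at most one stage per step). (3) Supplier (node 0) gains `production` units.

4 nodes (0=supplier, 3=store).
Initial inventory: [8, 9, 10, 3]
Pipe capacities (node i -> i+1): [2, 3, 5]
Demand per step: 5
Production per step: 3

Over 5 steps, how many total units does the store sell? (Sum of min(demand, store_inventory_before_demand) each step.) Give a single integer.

Answer: 22

Derivation:
Step 1: sold=3 (running total=3) -> [9 8 8 5]
Step 2: sold=5 (running total=8) -> [10 7 6 5]
Step 3: sold=5 (running total=13) -> [11 6 4 5]
Step 4: sold=5 (running total=18) -> [12 5 3 4]
Step 5: sold=4 (running total=22) -> [13 4 3 3]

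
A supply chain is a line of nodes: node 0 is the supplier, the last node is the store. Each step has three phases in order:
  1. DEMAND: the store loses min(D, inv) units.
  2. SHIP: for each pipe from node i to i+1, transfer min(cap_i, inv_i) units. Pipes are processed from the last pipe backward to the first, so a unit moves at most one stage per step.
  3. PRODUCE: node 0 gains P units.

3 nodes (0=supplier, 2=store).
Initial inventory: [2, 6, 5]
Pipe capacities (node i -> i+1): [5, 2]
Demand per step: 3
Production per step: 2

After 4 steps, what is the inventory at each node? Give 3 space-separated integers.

Step 1: demand=3,sold=3 ship[1->2]=2 ship[0->1]=2 prod=2 -> inv=[2 6 4]
Step 2: demand=3,sold=3 ship[1->2]=2 ship[0->1]=2 prod=2 -> inv=[2 6 3]
Step 3: demand=3,sold=3 ship[1->2]=2 ship[0->1]=2 prod=2 -> inv=[2 6 2]
Step 4: demand=3,sold=2 ship[1->2]=2 ship[0->1]=2 prod=2 -> inv=[2 6 2]

2 6 2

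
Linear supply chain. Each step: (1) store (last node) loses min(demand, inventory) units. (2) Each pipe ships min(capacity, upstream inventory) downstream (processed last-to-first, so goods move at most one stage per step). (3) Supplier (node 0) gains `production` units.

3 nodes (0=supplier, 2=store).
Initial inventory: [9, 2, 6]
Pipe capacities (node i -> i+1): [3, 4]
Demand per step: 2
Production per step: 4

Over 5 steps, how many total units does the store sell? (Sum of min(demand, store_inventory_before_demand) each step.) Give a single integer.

Step 1: sold=2 (running total=2) -> [10 3 6]
Step 2: sold=2 (running total=4) -> [11 3 7]
Step 3: sold=2 (running total=6) -> [12 3 8]
Step 4: sold=2 (running total=8) -> [13 3 9]
Step 5: sold=2 (running total=10) -> [14 3 10]

Answer: 10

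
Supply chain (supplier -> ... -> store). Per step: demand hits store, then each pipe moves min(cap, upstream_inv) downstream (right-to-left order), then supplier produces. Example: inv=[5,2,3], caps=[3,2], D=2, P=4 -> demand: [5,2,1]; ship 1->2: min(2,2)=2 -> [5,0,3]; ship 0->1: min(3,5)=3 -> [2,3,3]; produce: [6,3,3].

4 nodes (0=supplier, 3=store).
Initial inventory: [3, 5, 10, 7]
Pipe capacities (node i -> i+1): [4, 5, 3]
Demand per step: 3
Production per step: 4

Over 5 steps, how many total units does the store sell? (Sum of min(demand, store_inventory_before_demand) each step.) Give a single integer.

Answer: 15

Derivation:
Step 1: sold=3 (running total=3) -> [4 3 12 7]
Step 2: sold=3 (running total=6) -> [4 4 12 7]
Step 3: sold=3 (running total=9) -> [4 4 13 7]
Step 4: sold=3 (running total=12) -> [4 4 14 7]
Step 5: sold=3 (running total=15) -> [4 4 15 7]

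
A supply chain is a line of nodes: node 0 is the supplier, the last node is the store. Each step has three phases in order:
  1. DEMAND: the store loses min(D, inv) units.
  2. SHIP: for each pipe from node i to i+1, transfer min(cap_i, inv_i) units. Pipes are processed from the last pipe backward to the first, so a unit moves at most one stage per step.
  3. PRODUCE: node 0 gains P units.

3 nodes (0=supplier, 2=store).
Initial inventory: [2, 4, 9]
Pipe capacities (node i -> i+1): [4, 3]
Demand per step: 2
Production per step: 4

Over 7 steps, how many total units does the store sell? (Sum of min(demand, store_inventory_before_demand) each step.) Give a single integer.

Answer: 14

Derivation:
Step 1: sold=2 (running total=2) -> [4 3 10]
Step 2: sold=2 (running total=4) -> [4 4 11]
Step 3: sold=2 (running total=6) -> [4 5 12]
Step 4: sold=2 (running total=8) -> [4 6 13]
Step 5: sold=2 (running total=10) -> [4 7 14]
Step 6: sold=2 (running total=12) -> [4 8 15]
Step 7: sold=2 (running total=14) -> [4 9 16]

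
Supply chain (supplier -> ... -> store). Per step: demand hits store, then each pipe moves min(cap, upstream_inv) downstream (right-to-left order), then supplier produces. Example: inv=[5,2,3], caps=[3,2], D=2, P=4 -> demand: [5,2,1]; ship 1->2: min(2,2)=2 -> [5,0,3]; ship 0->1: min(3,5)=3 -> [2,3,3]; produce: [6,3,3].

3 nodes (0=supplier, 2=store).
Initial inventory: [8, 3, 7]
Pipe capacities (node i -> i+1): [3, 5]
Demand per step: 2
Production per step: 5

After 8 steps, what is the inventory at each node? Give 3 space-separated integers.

Step 1: demand=2,sold=2 ship[1->2]=3 ship[0->1]=3 prod=5 -> inv=[10 3 8]
Step 2: demand=2,sold=2 ship[1->2]=3 ship[0->1]=3 prod=5 -> inv=[12 3 9]
Step 3: demand=2,sold=2 ship[1->2]=3 ship[0->1]=3 prod=5 -> inv=[14 3 10]
Step 4: demand=2,sold=2 ship[1->2]=3 ship[0->1]=3 prod=5 -> inv=[16 3 11]
Step 5: demand=2,sold=2 ship[1->2]=3 ship[0->1]=3 prod=5 -> inv=[18 3 12]
Step 6: demand=2,sold=2 ship[1->2]=3 ship[0->1]=3 prod=5 -> inv=[20 3 13]
Step 7: demand=2,sold=2 ship[1->2]=3 ship[0->1]=3 prod=5 -> inv=[22 3 14]
Step 8: demand=2,sold=2 ship[1->2]=3 ship[0->1]=3 prod=5 -> inv=[24 3 15]

24 3 15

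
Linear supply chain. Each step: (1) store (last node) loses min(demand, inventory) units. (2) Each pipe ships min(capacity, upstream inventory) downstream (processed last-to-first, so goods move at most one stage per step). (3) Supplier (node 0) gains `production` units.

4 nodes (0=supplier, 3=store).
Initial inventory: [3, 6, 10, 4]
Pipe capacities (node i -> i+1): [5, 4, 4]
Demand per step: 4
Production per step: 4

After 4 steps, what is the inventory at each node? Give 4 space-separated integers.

Step 1: demand=4,sold=4 ship[2->3]=4 ship[1->2]=4 ship[0->1]=3 prod=4 -> inv=[4 5 10 4]
Step 2: demand=4,sold=4 ship[2->3]=4 ship[1->2]=4 ship[0->1]=4 prod=4 -> inv=[4 5 10 4]
Step 3: demand=4,sold=4 ship[2->3]=4 ship[1->2]=4 ship[0->1]=4 prod=4 -> inv=[4 5 10 4]
Step 4: demand=4,sold=4 ship[2->3]=4 ship[1->2]=4 ship[0->1]=4 prod=4 -> inv=[4 5 10 4]

4 5 10 4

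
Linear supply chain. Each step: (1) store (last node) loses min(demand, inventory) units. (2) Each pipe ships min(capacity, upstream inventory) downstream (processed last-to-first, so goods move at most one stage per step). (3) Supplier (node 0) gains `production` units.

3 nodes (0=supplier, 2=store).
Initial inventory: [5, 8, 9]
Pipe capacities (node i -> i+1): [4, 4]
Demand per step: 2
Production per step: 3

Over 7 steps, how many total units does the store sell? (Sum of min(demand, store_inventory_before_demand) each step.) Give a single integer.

Answer: 14

Derivation:
Step 1: sold=2 (running total=2) -> [4 8 11]
Step 2: sold=2 (running total=4) -> [3 8 13]
Step 3: sold=2 (running total=6) -> [3 7 15]
Step 4: sold=2 (running total=8) -> [3 6 17]
Step 5: sold=2 (running total=10) -> [3 5 19]
Step 6: sold=2 (running total=12) -> [3 4 21]
Step 7: sold=2 (running total=14) -> [3 3 23]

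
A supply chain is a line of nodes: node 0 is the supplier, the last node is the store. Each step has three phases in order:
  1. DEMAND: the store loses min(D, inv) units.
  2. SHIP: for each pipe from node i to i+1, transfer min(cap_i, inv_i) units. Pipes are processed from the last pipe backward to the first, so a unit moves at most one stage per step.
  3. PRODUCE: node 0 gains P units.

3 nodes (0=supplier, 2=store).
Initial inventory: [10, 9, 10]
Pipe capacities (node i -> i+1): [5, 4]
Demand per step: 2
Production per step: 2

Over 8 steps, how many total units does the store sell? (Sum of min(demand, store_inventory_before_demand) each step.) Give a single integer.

Answer: 16

Derivation:
Step 1: sold=2 (running total=2) -> [7 10 12]
Step 2: sold=2 (running total=4) -> [4 11 14]
Step 3: sold=2 (running total=6) -> [2 11 16]
Step 4: sold=2 (running total=8) -> [2 9 18]
Step 5: sold=2 (running total=10) -> [2 7 20]
Step 6: sold=2 (running total=12) -> [2 5 22]
Step 7: sold=2 (running total=14) -> [2 3 24]
Step 8: sold=2 (running total=16) -> [2 2 25]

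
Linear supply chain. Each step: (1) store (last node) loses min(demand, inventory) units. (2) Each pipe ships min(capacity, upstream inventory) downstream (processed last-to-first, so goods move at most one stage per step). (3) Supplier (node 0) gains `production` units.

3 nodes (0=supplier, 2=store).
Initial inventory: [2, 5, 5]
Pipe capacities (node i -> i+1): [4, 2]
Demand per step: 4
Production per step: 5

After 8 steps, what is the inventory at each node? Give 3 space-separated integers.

Step 1: demand=4,sold=4 ship[1->2]=2 ship[0->1]=2 prod=5 -> inv=[5 5 3]
Step 2: demand=4,sold=3 ship[1->2]=2 ship[0->1]=4 prod=5 -> inv=[6 7 2]
Step 3: demand=4,sold=2 ship[1->2]=2 ship[0->1]=4 prod=5 -> inv=[7 9 2]
Step 4: demand=4,sold=2 ship[1->2]=2 ship[0->1]=4 prod=5 -> inv=[8 11 2]
Step 5: demand=4,sold=2 ship[1->2]=2 ship[0->1]=4 prod=5 -> inv=[9 13 2]
Step 6: demand=4,sold=2 ship[1->2]=2 ship[0->1]=4 prod=5 -> inv=[10 15 2]
Step 7: demand=4,sold=2 ship[1->2]=2 ship[0->1]=4 prod=5 -> inv=[11 17 2]
Step 8: demand=4,sold=2 ship[1->2]=2 ship[0->1]=4 prod=5 -> inv=[12 19 2]

12 19 2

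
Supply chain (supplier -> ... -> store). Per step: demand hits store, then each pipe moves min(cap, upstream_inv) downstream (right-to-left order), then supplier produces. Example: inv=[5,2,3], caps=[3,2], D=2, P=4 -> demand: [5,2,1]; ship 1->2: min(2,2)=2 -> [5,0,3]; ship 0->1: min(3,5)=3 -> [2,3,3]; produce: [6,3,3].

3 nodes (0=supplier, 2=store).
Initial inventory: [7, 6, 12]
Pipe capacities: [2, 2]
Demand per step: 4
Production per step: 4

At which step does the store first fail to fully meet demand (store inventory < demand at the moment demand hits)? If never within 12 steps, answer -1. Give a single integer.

Step 1: demand=4,sold=4 ship[1->2]=2 ship[0->1]=2 prod=4 -> [9 6 10]
Step 2: demand=4,sold=4 ship[1->2]=2 ship[0->1]=2 prod=4 -> [11 6 8]
Step 3: demand=4,sold=4 ship[1->2]=2 ship[0->1]=2 prod=4 -> [13 6 6]
Step 4: demand=4,sold=4 ship[1->2]=2 ship[0->1]=2 prod=4 -> [15 6 4]
Step 5: demand=4,sold=4 ship[1->2]=2 ship[0->1]=2 prod=4 -> [17 6 2]
Step 6: demand=4,sold=2 ship[1->2]=2 ship[0->1]=2 prod=4 -> [19 6 2]
Step 7: demand=4,sold=2 ship[1->2]=2 ship[0->1]=2 prod=4 -> [21 6 2]
Step 8: demand=4,sold=2 ship[1->2]=2 ship[0->1]=2 prod=4 -> [23 6 2]
Step 9: demand=4,sold=2 ship[1->2]=2 ship[0->1]=2 prod=4 -> [25 6 2]
Step 10: demand=4,sold=2 ship[1->2]=2 ship[0->1]=2 prod=4 -> [27 6 2]
Step 11: demand=4,sold=2 ship[1->2]=2 ship[0->1]=2 prod=4 -> [29 6 2]
Step 12: demand=4,sold=2 ship[1->2]=2 ship[0->1]=2 prod=4 -> [31 6 2]
First stockout at step 6

6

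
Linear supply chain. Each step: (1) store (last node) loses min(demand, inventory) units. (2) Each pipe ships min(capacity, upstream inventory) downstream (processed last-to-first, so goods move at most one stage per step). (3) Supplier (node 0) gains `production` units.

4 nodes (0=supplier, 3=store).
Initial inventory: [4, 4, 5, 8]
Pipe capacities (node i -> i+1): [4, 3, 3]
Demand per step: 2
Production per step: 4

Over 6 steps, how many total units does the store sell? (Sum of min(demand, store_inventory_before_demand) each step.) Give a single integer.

Step 1: sold=2 (running total=2) -> [4 5 5 9]
Step 2: sold=2 (running total=4) -> [4 6 5 10]
Step 3: sold=2 (running total=6) -> [4 7 5 11]
Step 4: sold=2 (running total=8) -> [4 8 5 12]
Step 5: sold=2 (running total=10) -> [4 9 5 13]
Step 6: sold=2 (running total=12) -> [4 10 5 14]

Answer: 12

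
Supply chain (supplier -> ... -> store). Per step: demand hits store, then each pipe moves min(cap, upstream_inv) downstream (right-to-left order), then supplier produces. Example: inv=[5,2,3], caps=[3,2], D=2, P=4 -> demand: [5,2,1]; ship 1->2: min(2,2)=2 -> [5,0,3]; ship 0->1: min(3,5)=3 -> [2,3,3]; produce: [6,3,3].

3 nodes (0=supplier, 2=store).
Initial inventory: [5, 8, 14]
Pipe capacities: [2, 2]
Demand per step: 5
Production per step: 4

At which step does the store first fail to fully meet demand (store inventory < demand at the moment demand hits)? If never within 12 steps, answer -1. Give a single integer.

Step 1: demand=5,sold=5 ship[1->2]=2 ship[0->1]=2 prod=4 -> [7 8 11]
Step 2: demand=5,sold=5 ship[1->2]=2 ship[0->1]=2 prod=4 -> [9 8 8]
Step 3: demand=5,sold=5 ship[1->2]=2 ship[0->1]=2 prod=4 -> [11 8 5]
Step 4: demand=5,sold=5 ship[1->2]=2 ship[0->1]=2 prod=4 -> [13 8 2]
Step 5: demand=5,sold=2 ship[1->2]=2 ship[0->1]=2 prod=4 -> [15 8 2]
Step 6: demand=5,sold=2 ship[1->2]=2 ship[0->1]=2 prod=4 -> [17 8 2]
Step 7: demand=5,sold=2 ship[1->2]=2 ship[0->1]=2 prod=4 -> [19 8 2]
Step 8: demand=5,sold=2 ship[1->2]=2 ship[0->1]=2 prod=4 -> [21 8 2]
Step 9: demand=5,sold=2 ship[1->2]=2 ship[0->1]=2 prod=4 -> [23 8 2]
Step 10: demand=5,sold=2 ship[1->2]=2 ship[0->1]=2 prod=4 -> [25 8 2]
Step 11: demand=5,sold=2 ship[1->2]=2 ship[0->1]=2 prod=4 -> [27 8 2]
Step 12: demand=5,sold=2 ship[1->2]=2 ship[0->1]=2 prod=4 -> [29 8 2]
First stockout at step 5

5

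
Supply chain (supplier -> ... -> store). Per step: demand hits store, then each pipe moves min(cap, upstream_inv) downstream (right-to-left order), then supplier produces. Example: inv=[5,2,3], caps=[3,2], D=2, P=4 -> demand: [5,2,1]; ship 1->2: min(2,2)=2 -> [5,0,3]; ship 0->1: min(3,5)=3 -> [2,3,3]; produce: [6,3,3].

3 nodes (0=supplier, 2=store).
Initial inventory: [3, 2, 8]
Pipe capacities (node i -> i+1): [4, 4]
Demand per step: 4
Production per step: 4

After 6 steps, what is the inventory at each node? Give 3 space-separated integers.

Step 1: demand=4,sold=4 ship[1->2]=2 ship[0->1]=3 prod=4 -> inv=[4 3 6]
Step 2: demand=4,sold=4 ship[1->2]=3 ship[0->1]=4 prod=4 -> inv=[4 4 5]
Step 3: demand=4,sold=4 ship[1->2]=4 ship[0->1]=4 prod=4 -> inv=[4 4 5]
Step 4: demand=4,sold=4 ship[1->2]=4 ship[0->1]=4 prod=4 -> inv=[4 4 5]
Step 5: demand=4,sold=4 ship[1->2]=4 ship[0->1]=4 prod=4 -> inv=[4 4 5]
Step 6: demand=4,sold=4 ship[1->2]=4 ship[0->1]=4 prod=4 -> inv=[4 4 5]

4 4 5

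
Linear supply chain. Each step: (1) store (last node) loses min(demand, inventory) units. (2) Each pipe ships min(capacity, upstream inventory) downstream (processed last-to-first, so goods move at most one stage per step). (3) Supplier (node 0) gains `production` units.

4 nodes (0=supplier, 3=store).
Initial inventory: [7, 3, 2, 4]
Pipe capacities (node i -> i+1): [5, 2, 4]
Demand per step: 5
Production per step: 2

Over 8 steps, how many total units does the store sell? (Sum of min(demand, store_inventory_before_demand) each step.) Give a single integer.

Step 1: sold=4 (running total=4) -> [4 6 2 2]
Step 2: sold=2 (running total=6) -> [2 8 2 2]
Step 3: sold=2 (running total=8) -> [2 8 2 2]
Step 4: sold=2 (running total=10) -> [2 8 2 2]
Step 5: sold=2 (running total=12) -> [2 8 2 2]
Step 6: sold=2 (running total=14) -> [2 8 2 2]
Step 7: sold=2 (running total=16) -> [2 8 2 2]
Step 8: sold=2 (running total=18) -> [2 8 2 2]

Answer: 18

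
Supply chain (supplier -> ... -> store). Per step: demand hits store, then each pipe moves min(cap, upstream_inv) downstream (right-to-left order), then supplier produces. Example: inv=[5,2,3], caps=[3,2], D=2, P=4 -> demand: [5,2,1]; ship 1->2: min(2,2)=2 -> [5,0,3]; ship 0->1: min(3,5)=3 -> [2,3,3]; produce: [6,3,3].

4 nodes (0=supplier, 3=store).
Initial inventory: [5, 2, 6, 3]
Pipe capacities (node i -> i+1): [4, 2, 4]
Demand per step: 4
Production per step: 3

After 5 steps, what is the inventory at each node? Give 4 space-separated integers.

Step 1: demand=4,sold=3 ship[2->3]=4 ship[1->2]=2 ship[0->1]=4 prod=3 -> inv=[4 4 4 4]
Step 2: demand=4,sold=4 ship[2->3]=4 ship[1->2]=2 ship[0->1]=4 prod=3 -> inv=[3 6 2 4]
Step 3: demand=4,sold=4 ship[2->3]=2 ship[1->2]=2 ship[0->1]=3 prod=3 -> inv=[3 7 2 2]
Step 4: demand=4,sold=2 ship[2->3]=2 ship[1->2]=2 ship[0->1]=3 prod=3 -> inv=[3 8 2 2]
Step 5: demand=4,sold=2 ship[2->3]=2 ship[1->2]=2 ship[0->1]=3 prod=3 -> inv=[3 9 2 2]

3 9 2 2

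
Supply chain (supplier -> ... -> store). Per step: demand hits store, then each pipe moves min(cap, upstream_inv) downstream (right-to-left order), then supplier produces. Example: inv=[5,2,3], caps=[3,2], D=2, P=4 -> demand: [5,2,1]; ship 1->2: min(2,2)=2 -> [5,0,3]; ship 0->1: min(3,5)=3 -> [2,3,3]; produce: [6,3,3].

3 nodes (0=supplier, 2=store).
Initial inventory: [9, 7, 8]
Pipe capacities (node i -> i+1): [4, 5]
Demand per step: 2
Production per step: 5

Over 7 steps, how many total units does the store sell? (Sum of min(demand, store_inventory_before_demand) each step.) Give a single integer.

Step 1: sold=2 (running total=2) -> [10 6 11]
Step 2: sold=2 (running total=4) -> [11 5 14]
Step 3: sold=2 (running total=6) -> [12 4 17]
Step 4: sold=2 (running total=8) -> [13 4 19]
Step 5: sold=2 (running total=10) -> [14 4 21]
Step 6: sold=2 (running total=12) -> [15 4 23]
Step 7: sold=2 (running total=14) -> [16 4 25]

Answer: 14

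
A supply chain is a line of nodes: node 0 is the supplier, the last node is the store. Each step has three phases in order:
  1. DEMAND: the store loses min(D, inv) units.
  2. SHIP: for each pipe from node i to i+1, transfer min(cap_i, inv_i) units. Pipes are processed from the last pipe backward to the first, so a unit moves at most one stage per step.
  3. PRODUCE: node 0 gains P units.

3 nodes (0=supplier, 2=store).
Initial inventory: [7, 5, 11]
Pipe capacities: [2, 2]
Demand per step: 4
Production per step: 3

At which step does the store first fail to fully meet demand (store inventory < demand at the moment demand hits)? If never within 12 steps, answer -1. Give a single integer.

Step 1: demand=4,sold=4 ship[1->2]=2 ship[0->1]=2 prod=3 -> [8 5 9]
Step 2: demand=4,sold=4 ship[1->2]=2 ship[0->1]=2 prod=3 -> [9 5 7]
Step 3: demand=4,sold=4 ship[1->2]=2 ship[0->1]=2 prod=3 -> [10 5 5]
Step 4: demand=4,sold=4 ship[1->2]=2 ship[0->1]=2 prod=3 -> [11 5 3]
Step 5: demand=4,sold=3 ship[1->2]=2 ship[0->1]=2 prod=3 -> [12 5 2]
Step 6: demand=4,sold=2 ship[1->2]=2 ship[0->1]=2 prod=3 -> [13 5 2]
Step 7: demand=4,sold=2 ship[1->2]=2 ship[0->1]=2 prod=3 -> [14 5 2]
Step 8: demand=4,sold=2 ship[1->2]=2 ship[0->1]=2 prod=3 -> [15 5 2]
Step 9: demand=4,sold=2 ship[1->2]=2 ship[0->1]=2 prod=3 -> [16 5 2]
Step 10: demand=4,sold=2 ship[1->2]=2 ship[0->1]=2 prod=3 -> [17 5 2]
Step 11: demand=4,sold=2 ship[1->2]=2 ship[0->1]=2 prod=3 -> [18 5 2]
Step 12: demand=4,sold=2 ship[1->2]=2 ship[0->1]=2 prod=3 -> [19 5 2]
First stockout at step 5

5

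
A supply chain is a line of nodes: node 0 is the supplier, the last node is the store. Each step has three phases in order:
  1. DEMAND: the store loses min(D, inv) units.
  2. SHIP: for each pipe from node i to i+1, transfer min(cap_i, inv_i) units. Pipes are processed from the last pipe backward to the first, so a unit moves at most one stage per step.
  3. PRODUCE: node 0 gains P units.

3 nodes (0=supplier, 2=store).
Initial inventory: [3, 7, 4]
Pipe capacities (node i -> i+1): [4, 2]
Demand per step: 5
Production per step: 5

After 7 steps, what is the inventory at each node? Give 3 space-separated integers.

Step 1: demand=5,sold=4 ship[1->2]=2 ship[0->1]=3 prod=5 -> inv=[5 8 2]
Step 2: demand=5,sold=2 ship[1->2]=2 ship[0->1]=4 prod=5 -> inv=[6 10 2]
Step 3: demand=5,sold=2 ship[1->2]=2 ship[0->1]=4 prod=5 -> inv=[7 12 2]
Step 4: demand=5,sold=2 ship[1->2]=2 ship[0->1]=4 prod=5 -> inv=[8 14 2]
Step 5: demand=5,sold=2 ship[1->2]=2 ship[0->1]=4 prod=5 -> inv=[9 16 2]
Step 6: demand=5,sold=2 ship[1->2]=2 ship[0->1]=4 prod=5 -> inv=[10 18 2]
Step 7: demand=5,sold=2 ship[1->2]=2 ship[0->1]=4 prod=5 -> inv=[11 20 2]

11 20 2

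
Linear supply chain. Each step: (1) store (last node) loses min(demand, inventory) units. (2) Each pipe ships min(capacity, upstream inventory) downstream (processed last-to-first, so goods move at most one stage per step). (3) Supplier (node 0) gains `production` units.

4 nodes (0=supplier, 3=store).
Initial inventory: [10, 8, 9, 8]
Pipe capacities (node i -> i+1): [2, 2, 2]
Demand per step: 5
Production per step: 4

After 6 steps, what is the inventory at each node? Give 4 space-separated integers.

Step 1: demand=5,sold=5 ship[2->3]=2 ship[1->2]=2 ship[0->1]=2 prod=4 -> inv=[12 8 9 5]
Step 2: demand=5,sold=5 ship[2->3]=2 ship[1->2]=2 ship[0->1]=2 prod=4 -> inv=[14 8 9 2]
Step 3: demand=5,sold=2 ship[2->3]=2 ship[1->2]=2 ship[0->1]=2 prod=4 -> inv=[16 8 9 2]
Step 4: demand=5,sold=2 ship[2->3]=2 ship[1->2]=2 ship[0->1]=2 prod=4 -> inv=[18 8 9 2]
Step 5: demand=5,sold=2 ship[2->3]=2 ship[1->2]=2 ship[0->1]=2 prod=4 -> inv=[20 8 9 2]
Step 6: demand=5,sold=2 ship[2->3]=2 ship[1->2]=2 ship[0->1]=2 prod=4 -> inv=[22 8 9 2]

22 8 9 2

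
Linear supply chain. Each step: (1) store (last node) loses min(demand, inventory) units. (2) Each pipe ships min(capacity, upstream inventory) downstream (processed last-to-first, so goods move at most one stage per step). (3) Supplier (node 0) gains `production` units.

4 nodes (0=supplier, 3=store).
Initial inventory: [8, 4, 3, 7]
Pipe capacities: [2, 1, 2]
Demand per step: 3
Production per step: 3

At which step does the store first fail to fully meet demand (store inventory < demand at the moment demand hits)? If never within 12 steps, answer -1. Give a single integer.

Step 1: demand=3,sold=3 ship[2->3]=2 ship[1->2]=1 ship[0->1]=2 prod=3 -> [9 5 2 6]
Step 2: demand=3,sold=3 ship[2->3]=2 ship[1->2]=1 ship[0->1]=2 prod=3 -> [10 6 1 5]
Step 3: demand=3,sold=3 ship[2->3]=1 ship[1->2]=1 ship[0->1]=2 prod=3 -> [11 7 1 3]
Step 4: demand=3,sold=3 ship[2->3]=1 ship[1->2]=1 ship[0->1]=2 prod=3 -> [12 8 1 1]
Step 5: demand=3,sold=1 ship[2->3]=1 ship[1->2]=1 ship[0->1]=2 prod=3 -> [13 9 1 1]
Step 6: demand=3,sold=1 ship[2->3]=1 ship[1->2]=1 ship[0->1]=2 prod=3 -> [14 10 1 1]
Step 7: demand=3,sold=1 ship[2->3]=1 ship[1->2]=1 ship[0->1]=2 prod=3 -> [15 11 1 1]
Step 8: demand=3,sold=1 ship[2->3]=1 ship[1->2]=1 ship[0->1]=2 prod=3 -> [16 12 1 1]
Step 9: demand=3,sold=1 ship[2->3]=1 ship[1->2]=1 ship[0->1]=2 prod=3 -> [17 13 1 1]
Step 10: demand=3,sold=1 ship[2->3]=1 ship[1->2]=1 ship[0->1]=2 prod=3 -> [18 14 1 1]
Step 11: demand=3,sold=1 ship[2->3]=1 ship[1->2]=1 ship[0->1]=2 prod=3 -> [19 15 1 1]
Step 12: demand=3,sold=1 ship[2->3]=1 ship[1->2]=1 ship[0->1]=2 prod=3 -> [20 16 1 1]
First stockout at step 5

5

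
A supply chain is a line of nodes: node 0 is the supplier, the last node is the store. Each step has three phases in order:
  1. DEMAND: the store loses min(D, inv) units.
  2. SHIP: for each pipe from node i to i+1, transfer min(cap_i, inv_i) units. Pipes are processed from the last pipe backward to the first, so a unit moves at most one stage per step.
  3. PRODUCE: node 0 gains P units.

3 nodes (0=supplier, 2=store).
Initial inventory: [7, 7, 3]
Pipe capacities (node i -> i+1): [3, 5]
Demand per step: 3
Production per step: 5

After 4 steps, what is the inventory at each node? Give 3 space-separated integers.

Step 1: demand=3,sold=3 ship[1->2]=5 ship[0->1]=3 prod=5 -> inv=[9 5 5]
Step 2: demand=3,sold=3 ship[1->2]=5 ship[0->1]=3 prod=5 -> inv=[11 3 7]
Step 3: demand=3,sold=3 ship[1->2]=3 ship[0->1]=3 prod=5 -> inv=[13 3 7]
Step 4: demand=3,sold=3 ship[1->2]=3 ship[0->1]=3 prod=5 -> inv=[15 3 7]

15 3 7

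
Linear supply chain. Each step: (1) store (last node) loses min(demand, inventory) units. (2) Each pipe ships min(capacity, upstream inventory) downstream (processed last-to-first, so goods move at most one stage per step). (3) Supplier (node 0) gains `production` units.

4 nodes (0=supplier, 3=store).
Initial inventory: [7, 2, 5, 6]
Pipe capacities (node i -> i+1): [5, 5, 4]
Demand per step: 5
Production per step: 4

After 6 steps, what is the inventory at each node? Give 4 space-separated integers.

Step 1: demand=5,sold=5 ship[2->3]=4 ship[1->2]=2 ship[0->1]=5 prod=4 -> inv=[6 5 3 5]
Step 2: demand=5,sold=5 ship[2->3]=3 ship[1->2]=5 ship[0->1]=5 prod=4 -> inv=[5 5 5 3]
Step 3: demand=5,sold=3 ship[2->3]=4 ship[1->2]=5 ship[0->1]=5 prod=4 -> inv=[4 5 6 4]
Step 4: demand=5,sold=4 ship[2->3]=4 ship[1->2]=5 ship[0->1]=4 prod=4 -> inv=[4 4 7 4]
Step 5: demand=5,sold=4 ship[2->3]=4 ship[1->2]=4 ship[0->1]=4 prod=4 -> inv=[4 4 7 4]
Step 6: demand=5,sold=4 ship[2->3]=4 ship[1->2]=4 ship[0->1]=4 prod=4 -> inv=[4 4 7 4]

4 4 7 4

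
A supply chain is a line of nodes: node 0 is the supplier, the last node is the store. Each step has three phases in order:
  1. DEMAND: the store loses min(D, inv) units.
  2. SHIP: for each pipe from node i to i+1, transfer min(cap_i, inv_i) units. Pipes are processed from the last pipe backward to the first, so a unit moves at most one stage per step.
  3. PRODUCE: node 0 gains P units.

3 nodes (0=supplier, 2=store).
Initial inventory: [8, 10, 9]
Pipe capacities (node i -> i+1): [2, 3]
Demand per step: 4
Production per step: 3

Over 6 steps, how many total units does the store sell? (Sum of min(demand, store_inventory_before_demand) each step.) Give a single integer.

Step 1: sold=4 (running total=4) -> [9 9 8]
Step 2: sold=4 (running total=8) -> [10 8 7]
Step 3: sold=4 (running total=12) -> [11 7 6]
Step 4: sold=4 (running total=16) -> [12 6 5]
Step 5: sold=4 (running total=20) -> [13 5 4]
Step 6: sold=4 (running total=24) -> [14 4 3]

Answer: 24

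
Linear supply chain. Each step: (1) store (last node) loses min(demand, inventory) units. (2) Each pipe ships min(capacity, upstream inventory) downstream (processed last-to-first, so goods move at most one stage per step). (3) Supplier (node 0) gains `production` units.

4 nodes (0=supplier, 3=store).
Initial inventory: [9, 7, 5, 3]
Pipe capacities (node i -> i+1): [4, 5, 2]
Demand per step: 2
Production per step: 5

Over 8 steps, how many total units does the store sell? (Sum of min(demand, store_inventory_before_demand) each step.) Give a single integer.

Answer: 16

Derivation:
Step 1: sold=2 (running total=2) -> [10 6 8 3]
Step 2: sold=2 (running total=4) -> [11 5 11 3]
Step 3: sold=2 (running total=6) -> [12 4 14 3]
Step 4: sold=2 (running total=8) -> [13 4 16 3]
Step 5: sold=2 (running total=10) -> [14 4 18 3]
Step 6: sold=2 (running total=12) -> [15 4 20 3]
Step 7: sold=2 (running total=14) -> [16 4 22 3]
Step 8: sold=2 (running total=16) -> [17 4 24 3]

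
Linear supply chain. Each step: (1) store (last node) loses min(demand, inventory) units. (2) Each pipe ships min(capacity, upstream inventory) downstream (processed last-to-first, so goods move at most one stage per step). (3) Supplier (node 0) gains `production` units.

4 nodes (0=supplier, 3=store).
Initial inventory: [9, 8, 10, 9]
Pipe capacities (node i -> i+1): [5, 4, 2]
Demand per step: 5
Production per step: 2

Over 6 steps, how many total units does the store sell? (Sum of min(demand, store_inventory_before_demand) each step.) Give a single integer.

Answer: 19

Derivation:
Step 1: sold=5 (running total=5) -> [6 9 12 6]
Step 2: sold=5 (running total=10) -> [3 10 14 3]
Step 3: sold=3 (running total=13) -> [2 9 16 2]
Step 4: sold=2 (running total=15) -> [2 7 18 2]
Step 5: sold=2 (running total=17) -> [2 5 20 2]
Step 6: sold=2 (running total=19) -> [2 3 22 2]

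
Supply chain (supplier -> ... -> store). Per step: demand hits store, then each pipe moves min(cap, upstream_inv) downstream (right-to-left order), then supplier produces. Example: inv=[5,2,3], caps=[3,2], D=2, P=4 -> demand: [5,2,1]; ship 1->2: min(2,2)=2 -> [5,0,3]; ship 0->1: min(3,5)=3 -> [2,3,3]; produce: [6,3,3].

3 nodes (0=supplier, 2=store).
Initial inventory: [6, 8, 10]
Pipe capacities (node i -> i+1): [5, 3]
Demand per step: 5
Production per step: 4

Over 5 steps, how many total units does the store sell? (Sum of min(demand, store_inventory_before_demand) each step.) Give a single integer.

Answer: 22

Derivation:
Step 1: sold=5 (running total=5) -> [5 10 8]
Step 2: sold=5 (running total=10) -> [4 12 6]
Step 3: sold=5 (running total=15) -> [4 13 4]
Step 4: sold=4 (running total=19) -> [4 14 3]
Step 5: sold=3 (running total=22) -> [4 15 3]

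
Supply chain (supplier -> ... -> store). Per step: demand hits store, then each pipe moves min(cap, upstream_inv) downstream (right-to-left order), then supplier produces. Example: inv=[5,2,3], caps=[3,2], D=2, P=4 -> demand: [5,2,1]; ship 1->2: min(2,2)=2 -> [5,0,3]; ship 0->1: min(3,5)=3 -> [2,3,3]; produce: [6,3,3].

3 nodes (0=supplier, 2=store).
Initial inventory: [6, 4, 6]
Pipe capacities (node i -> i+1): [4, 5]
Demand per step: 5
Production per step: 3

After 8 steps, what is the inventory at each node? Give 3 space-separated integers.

Step 1: demand=5,sold=5 ship[1->2]=4 ship[0->1]=4 prod=3 -> inv=[5 4 5]
Step 2: demand=5,sold=5 ship[1->2]=4 ship[0->1]=4 prod=3 -> inv=[4 4 4]
Step 3: demand=5,sold=4 ship[1->2]=4 ship[0->1]=4 prod=3 -> inv=[3 4 4]
Step 4: demand=5,sold=4 ship[1->2]=4 ship[0->1]=3 prod=3 -> inv=[3 3 4]
Step 5: demand=5,sold=4 ship[1->2]=3 ship[0->1]=3 prod=3 -> inv=[3 3 3]
Step 6: demand=5,sold=3 ship[1->2]=3 ship[0->1]=3 prod=3 -> inv=[3 3 3]
Step 7: demand=5,sold=3 ship[1->2]=3 ship[0->1]=3 prod=3 -> inv=[3 3 3]
Step 8: demand=5,sold=3 ship[1->2]=3 ship[0->1]=3 prod=3 -> inv=[3 3 3]

3 3 3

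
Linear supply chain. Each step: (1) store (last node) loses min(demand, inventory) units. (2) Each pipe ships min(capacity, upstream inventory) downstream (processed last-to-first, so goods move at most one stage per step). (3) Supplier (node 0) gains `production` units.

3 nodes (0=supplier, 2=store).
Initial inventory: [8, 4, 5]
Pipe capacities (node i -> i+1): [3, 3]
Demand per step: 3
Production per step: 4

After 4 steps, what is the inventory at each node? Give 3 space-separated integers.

Step 1: demand=3,sold=3 ship[1->2]=3 ship[0->1]=3 prod=4 -> inv=[9 4 5]
Step 2: demand=3,sold=3 ship[1->2]=3 ship[0->1]=3 prod=4 -> inv=[10 4 5]
Step 3: demand=3,sold=3 ship[1->2]=3 ship[0->1]=3 prod=4 -> inv=[11 4 5]
Step 4: demand=3,sold=3 ship[1->2]=3 ship[0->1]=3 prod=4 -> inv=[12 4 5]

12 4 5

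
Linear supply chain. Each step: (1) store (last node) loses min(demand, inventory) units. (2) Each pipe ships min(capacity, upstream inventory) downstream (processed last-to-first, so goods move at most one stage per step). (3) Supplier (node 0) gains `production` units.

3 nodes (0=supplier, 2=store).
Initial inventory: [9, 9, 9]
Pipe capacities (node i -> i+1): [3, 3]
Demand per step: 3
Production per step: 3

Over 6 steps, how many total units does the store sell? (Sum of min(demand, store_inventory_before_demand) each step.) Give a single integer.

Step 1: sold=3 (running total=3) -> [9 9 9]
Step 2: sold=3 (running total=6) -> [9 9 9]
Step 3: sold=3 (running total=9) -> [9 9 9]
Step 4: sold=3 (running total=12) -> [9 9 9]
Step 5: sold=3 (running total=15) -> [9 9 9]
Step 6: sold=3 (running total=18) -> [9 9 9]

Answer: 18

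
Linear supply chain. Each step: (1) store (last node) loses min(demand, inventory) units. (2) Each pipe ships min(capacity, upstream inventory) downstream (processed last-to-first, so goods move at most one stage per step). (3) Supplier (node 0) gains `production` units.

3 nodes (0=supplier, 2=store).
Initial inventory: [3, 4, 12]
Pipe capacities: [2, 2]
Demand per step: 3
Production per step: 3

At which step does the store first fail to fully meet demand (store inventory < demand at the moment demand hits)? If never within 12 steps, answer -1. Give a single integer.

Step 1: demand=3,sold=3 ship[1->2]=2 ship[0->1]=2 prod=3 -> [4 4 11]
Step 2: demand=3,sold=3 ship[1->2]=2 ship[0->1]=2 prod=3 -> [5 4 10]
Step 3: demand=3,sold=3 ship[1->2]=2 ship[0->1]=2 prod=3 -> [6 4 9]
Step 4: demand=3,sold=3 ship[1->2]=2 ship[0->1]=2 prod=3 -> [7 4 8]
Step 5: demand=3,sold=3 ship[1->2]=2 ship[0->1]=2 prod=3 -> [8 4 7]
Step 6: demand=3,sold=3 ship[1->2]=2 ship[0->1]=2 prod=3 -> [9 4 6]
Step 7: demand=3,sold=3 ship[1->2]=2 ship[0->1]=2 prod=3 -> [10 4 5]
Step 8: demand=3,sold=3 ship[1->2]=2 ship[0->1]=2 prod=3 -> [11 4 4]
Step 9: demand=3,sold=3 ship[1->2]=2 ship[0->1]=2 prod=3 -> [12 4 3]
Step 10: demand=3,sold=3 ship[1->2]=2 ship[0->1]=2 prod=3 -> [13 4 2]
Step 11: demand=3,sold=2 ship[1->2]=2 ship[0->1]=2 prod=3 -> [14 4 2]
Step 12: demand=3,sold=2 ship[1->2]=2 ship[0->1]=2 prod=3 -> [15 4 2]
First stockout at step 11

11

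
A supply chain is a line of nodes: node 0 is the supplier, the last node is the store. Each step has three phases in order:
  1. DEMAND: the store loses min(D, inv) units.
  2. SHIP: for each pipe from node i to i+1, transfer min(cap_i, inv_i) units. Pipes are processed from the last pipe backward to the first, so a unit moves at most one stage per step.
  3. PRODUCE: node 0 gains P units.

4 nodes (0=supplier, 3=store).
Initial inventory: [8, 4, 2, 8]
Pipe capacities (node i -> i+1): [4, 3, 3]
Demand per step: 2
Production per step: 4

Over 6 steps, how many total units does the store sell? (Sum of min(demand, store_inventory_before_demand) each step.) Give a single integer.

Step 1: sold=2 (running total=2) -> [8 5 3 8]
Step 2: sold=2 (running total=4) -> [8 6 3 9]
Step 3: sold=2 (running total=6) -> [8 7 3 10]
Step 4: sold=2 (running total=8) -> [8 8 3 11]
Step 5: sold=2 (running total=10) -> [8 9 3 12]
Step 6: sold=2 (running total=12) -> [8 10 3 13]

Answer: 12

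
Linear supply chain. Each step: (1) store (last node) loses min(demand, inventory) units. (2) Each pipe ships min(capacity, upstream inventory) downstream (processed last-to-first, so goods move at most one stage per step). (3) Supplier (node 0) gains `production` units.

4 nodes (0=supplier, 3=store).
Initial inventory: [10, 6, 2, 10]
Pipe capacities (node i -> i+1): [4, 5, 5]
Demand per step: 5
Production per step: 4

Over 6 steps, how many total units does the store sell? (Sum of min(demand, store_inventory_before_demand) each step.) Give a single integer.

Answer: 30

Derivation:
Step 1: sold=5 (running total=5) -> [10 5 5 7]
Step 2: sold=5 (running total=10) -> [10 4 5 7]
Step 3: sold=5 (running total=15) -> [10 4 4 7]
Step 4: sold=5 (running total=20) -> [10 4 4 6]
Step 5: sold=5 (running total=25) -> [10 4 4 5]
Step 6: sold=5 (running total=30) -> [10 4 4 4]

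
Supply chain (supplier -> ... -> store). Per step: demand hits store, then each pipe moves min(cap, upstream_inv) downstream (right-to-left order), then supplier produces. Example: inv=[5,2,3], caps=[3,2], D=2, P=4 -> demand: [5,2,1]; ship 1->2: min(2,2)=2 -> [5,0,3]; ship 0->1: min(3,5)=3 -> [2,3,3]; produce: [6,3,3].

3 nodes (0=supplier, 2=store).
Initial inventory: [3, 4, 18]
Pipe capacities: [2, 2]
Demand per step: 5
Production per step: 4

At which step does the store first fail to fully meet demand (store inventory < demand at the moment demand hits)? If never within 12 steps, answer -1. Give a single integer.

Step 1: demand=5,sold=5 ship[1->2]=2 ship[0->1]=2 prod=4 -> [5 4 15]
Step 2: demand=5,sold=5 ship[1->2]=2 ship[0->1]=2 prod=4 -> [7 4 12]
Step 3: demand=5,sold=5 ship[1->2]=2 ship[0->1]=2 prod=4 -> [9 4 9]
Step 4: demand=5,sold=5 ship[1->2]=2 ship[0->1]=2 prod=4 -> [11 4 6]
Step 5: demand=5,sold=5 ship[1->2]=2 ship[0->1]=2 prod=4 -> [13 4 3]
Step 6: demand=5,sold=3 ship[1->2]=2 ship[0->1]=2 prod=4 -> [15 4 2]
Step 7: demand=5,sold=2 ship[1->2]=2 ship[0->1]=2 prod=4 -> [17 4 2]
Step 8: demand=5,sold=2 ship[1->2]=2 ship[0->1]=2 prod=4 -> [19 4 2]
Step 9: demand=5,sold=2 ship[1->2]=2 ship[0->1]=2 prod=4 -> [21 4 2]
Step 10: demand=5,sold=2 ship[1->2]=2 ship[0->1]=2 prod=4 -> [23 4 2]
Step 11: demand=5,sold=2 ship[1->2]=2 ship[0->1]=2 prod=4 -> [25 4 2]
Step 12: demand=5,sold=2 ship[1->2]=2 ship[0->1]=2 prod=4 -> [27 4 2]
First stockout at step 6

6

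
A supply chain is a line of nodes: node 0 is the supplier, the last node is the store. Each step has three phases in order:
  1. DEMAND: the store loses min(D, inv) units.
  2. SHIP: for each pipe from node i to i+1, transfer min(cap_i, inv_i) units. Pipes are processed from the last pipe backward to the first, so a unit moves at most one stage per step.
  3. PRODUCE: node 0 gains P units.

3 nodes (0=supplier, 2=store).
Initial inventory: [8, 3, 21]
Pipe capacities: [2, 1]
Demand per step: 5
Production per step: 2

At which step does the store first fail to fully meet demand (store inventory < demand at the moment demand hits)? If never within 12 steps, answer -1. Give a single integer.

Step 1: demand=5,sold=5 ship[1->2]=1 ship[0->1]=2 prod=2 -> [8 4 17]
Step 2: demand=5,sold=5 ship[1->2]=1 ship[0->1]=2 prod=2 -> [8 5 13]
Step 3: demand=5,sold=5 ship[1->2]=1 ship[0->1]=2 prod=2 -> [8 6 9]
Step 4: demand=5,sold=5 ship[1->2]=1 ship[0->1]=2 prod=2 -> [8 7 5]
Step 5: demand=5,sold=5 ship[1->2]=1 ship[0->1]=2 prod=2 -> [8 8 1]
Step 6: demand=5,sold=1 ship[1->2]=1 ship[0->1]=2 prod=2 -> [8 9 1]
Step 7: demand=5,sold=1 ship[1->2]=1 ship[0->1]=2 prod=2 -> [8 10 1]
Step 8: demand=5,sold=1 ship[1->2]=1 ship[0->1]=2 prod=2 -> [8 11 1]
Step 9: demand=5,sold=1 ship[1->2]=1 ship[0->1]=2 prod=2 -> [8 12 1]
Step 10: demand=5,sold=1 ship[1->2]=1 ship[0->1]=2 prod=2 -> [8 13 1]
Step 11: demand=5,sold=1 ship[1->2]=1 ship[0->1]=2 prod=2 -> [8 14 1]
Step 12: demand=5,sold=1 ship[1->2]=1 ship[0->1]=2 prod=2 -> [8 15 1]
First stockout at step 6

6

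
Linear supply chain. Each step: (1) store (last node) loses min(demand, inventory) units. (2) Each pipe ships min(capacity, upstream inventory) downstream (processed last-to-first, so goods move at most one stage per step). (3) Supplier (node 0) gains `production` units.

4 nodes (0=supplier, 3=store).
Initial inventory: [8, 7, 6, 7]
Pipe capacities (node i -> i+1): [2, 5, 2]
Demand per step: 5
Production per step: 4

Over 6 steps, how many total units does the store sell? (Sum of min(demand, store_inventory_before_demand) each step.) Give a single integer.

Answer: 17

Derivation:
Step 1: sold=5 (running total=5) -> [10 4 9 4]
Step 2: sold=4 (running total=9) -> [12 2 11 2]
Step 3: sold=2 (running total=11) -> [14 2 11 2]
Step 4: sold=2 (running total=13) -> [16 2 11 2]
Step 5: sold=2 (running total=15) -> [18 2 11 2]
Step 6: sold=2 (running total=17) -> [20 2 11 2]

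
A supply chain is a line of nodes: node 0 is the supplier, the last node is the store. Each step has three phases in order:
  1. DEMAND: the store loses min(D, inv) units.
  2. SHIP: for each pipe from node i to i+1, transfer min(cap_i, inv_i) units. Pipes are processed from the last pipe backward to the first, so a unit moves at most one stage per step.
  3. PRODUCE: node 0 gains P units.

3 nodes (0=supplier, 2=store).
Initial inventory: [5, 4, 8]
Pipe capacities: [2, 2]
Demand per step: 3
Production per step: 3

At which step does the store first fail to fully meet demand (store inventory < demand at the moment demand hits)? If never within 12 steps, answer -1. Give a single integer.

Step 1: demand=3,sold=3 ship[1->2]=2 ship[0->1]=2 prod=3 -> [6 4 7]
Step 2: demand=3,sold=3 ship[1->2]=2 ship[0->1]=2 prod=3 -> [7 4 6]
Step 3: demand=3,sold=3 ship[1->2]=2 ship[0->1]=2 prod=3 -> [8 4 5]
Step 4: demand=3,sold=3 ship[1->2]=2 ship[0->1]=2 prod=3 -> [9 4 4]
Step 5: demand=3,sold=3 ship[1->2]=2 ship[0->1]=2 prod=3 -> [10 4 3]
Step 6: demand=3,sold=3 ship[1->2]=2 ship[0->1]=2 prod=3 -> [11 4 2]
Step 7: demand=3,sold=2 ship[1->2]=2 ship[0->1]=2 prod=3 -> [12 4 2]
Step 8: demand=3,sold=2 ship[1->2]=2 ship[0->1]=2 prod=3 -> [13 4 2]
Step 9: demand=3,sold=2 ship[1->2]=2 ship[0->1]=2 prod=3 -> [14 4 2]
Step 10: demand=3,sold=2 ship[1->2]=2 ship[0->1]=2 prod=3 -> [15 4 2]
Step 11: demand=3,sold=2 ship[1->2]=2 ship[0->1]=2 prod=3 -> [16 4 2]
Step 12: demand=3,sold=2 ship[1->2]=2 ship[0->1]=2 prod=3 -> [17 4 2]
First stockout at step 7

7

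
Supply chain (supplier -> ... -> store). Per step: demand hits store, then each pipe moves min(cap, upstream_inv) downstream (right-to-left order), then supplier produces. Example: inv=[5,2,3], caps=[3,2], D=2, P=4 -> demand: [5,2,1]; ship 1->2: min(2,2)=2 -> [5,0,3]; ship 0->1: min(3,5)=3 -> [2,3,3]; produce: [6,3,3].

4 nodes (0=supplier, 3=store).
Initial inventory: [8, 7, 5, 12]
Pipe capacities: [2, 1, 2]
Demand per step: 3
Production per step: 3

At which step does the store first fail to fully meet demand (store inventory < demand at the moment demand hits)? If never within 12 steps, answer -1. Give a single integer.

Step 1: demand=3,sold=3 ship[2->3]=2 ship[1->2]=1 ship[0->1]=2 prod=3 -> [9 8 4 11]
Step 2: demand=3,sold=3 ship[2->3]=2 ship[1->2]=1 ship[0->1]=2 prod=3 -> [10 9 3 10]
Step 3: demand=3,sold=3 ship[2->3]=2 ship[1->2]=1 ship[0->1]=2 prod=3 -> [11 10 2 9]
Step 4: demand=3,sold=3 ship[2->3]=2 ship[1->2]=1 ship[0->1]=2 prod=3 -> [12 11 1 8]
Step 5: demand=3,sold=3 ship[2->3]=1 ship[1->2]=1 ship[0->1]=2 prod=3 -> [13 12 1 6]
Step 6: demand=3,sold=3 ship[2->3]=1 ship[1->2]=1 ship[0->1]=2 prod=3 -> [14 13 1 4]
Step 7: demand=3,sold=3 ship[2->3]=1 ship[1->2]=1 ship[0->1]=2 prod=3 -> [15 14 1 2]
Step 8: demand=3,sold=2 ship[2->3]=1 ship[1->2]=1 ship[0->1]=2 prod=3 -> [16 15 1 1]
Step 9: demand=3,sold=1 ship[2->3]=1 ship[1->2]=1 ship[0->1]=2 prod=3 -> [17 16 1 1]
Step 10: demand=3,sold=1 ship[2->3]=1 ship[1->2]=1 ship[0->1]=2 prod=3 -> [18 17 1 1]
Step 11: demand=3,sold=1 ship[2->3]=1 ship[1->2]=1 ship[0->1]=2 prod=3 -> [19 18 1 1]
Step 12: demand=3,sold=1 ship[2->3]=1 ship[1->2]=1 ship[0->1]=2 prod=3 -> [20 19 1 1]
First stockout at step 8

8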